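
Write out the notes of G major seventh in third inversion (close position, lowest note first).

G major seventh is G–B–D–F#. Third inversion puts the seventh (F#) in the bass, with the remaining tones above: F#, G, B, D.

F#, G, B, D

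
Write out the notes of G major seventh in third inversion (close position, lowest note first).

G major seventh is G–B–D–F#. Third inversion puts the seventh (F#) in the bass, with the remaining tones above: F#, G, B, D.

F#, G, B, D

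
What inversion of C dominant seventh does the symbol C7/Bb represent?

third inversion

C7/Bb means C dominant seventh with Bb in the bass. Bb is the seventh of C dominant seventh (C–E–G–Bb), so this is third inversion.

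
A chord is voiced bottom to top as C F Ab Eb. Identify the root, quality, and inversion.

Reducing to letter names: C, F, Ab, Eb. These stack in thirds as F–Ab–C–Eb — an F minor seventh chord.
C is the fifth of F minor seventh; fifth in the bass means second inversion (figured bass 4/3).

F minor seventh, second inversion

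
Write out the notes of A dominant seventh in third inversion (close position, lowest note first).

Spelling A dominant seventh: A–C#–E–G. In third inversion the seventh is bass, giving G, A, C#, E from the bottom.

G, A, C#, E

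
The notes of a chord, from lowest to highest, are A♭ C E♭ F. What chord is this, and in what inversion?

The pitch classes Ab, C, Eb, F arrange in thirds as F–Ab–C–Eb: an F minor seventh chord.
Ab is the third of F minor seventh; third in the bass means first inversion (figured bass 6/5).

F minor seventh, first inversion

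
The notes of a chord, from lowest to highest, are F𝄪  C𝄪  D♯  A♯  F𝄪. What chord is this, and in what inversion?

The distinct note names are F##, C##, D#, A#. Stacked in thirds they read D#–F##–A#–C##, which is a major seventh chord on D#.
With the third (F##) in the bass, the chord is in first inversion (figured bass 6/5).

D# major seventh, first inversion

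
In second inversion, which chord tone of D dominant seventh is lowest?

A

D dominant seventh is D–F#–A–C. Second inversion places the fifth in the bass: A.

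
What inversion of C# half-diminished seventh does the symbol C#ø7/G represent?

second inversion

C#ø7/G means C# half-diminished seventh with G in the bass. G is the fifth of C# half-diminished seventh (C#–E–G–B), so this is second inversion.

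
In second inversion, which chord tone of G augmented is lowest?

In second inversion the fifth is lowest. For G augmented (G–B–D#) that is D#.

D#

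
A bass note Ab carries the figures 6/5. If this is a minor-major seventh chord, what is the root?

F

The figures 6/5 mean the third of the chord is in the bass. If Ab is the third of a minor-major seventh chord, the root is F (chord tones F–Ab–C–E).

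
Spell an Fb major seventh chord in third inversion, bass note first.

Fb major seventh is Fb–Ab–Cb–Eb. Third inversion puts the seventh (Eb) in the bass, with the remaining tones above: Eb, Fb, Ab, Cb.

Eb, Fb, Ab, Cb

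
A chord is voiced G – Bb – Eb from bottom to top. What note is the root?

Eb

G, Bb, Eb are the tones of an Eb major triad (Eb–G–Bb), making Eb the root.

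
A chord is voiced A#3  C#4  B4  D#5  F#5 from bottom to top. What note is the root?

The distinct letter names are A#, C#, B, D#, F#. Arranged as a stack of thirds they read B–D#–F#–A#–C#, so B is the root (a B major ninth chord).

B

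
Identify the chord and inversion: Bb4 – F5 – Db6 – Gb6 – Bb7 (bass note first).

Reducing to letter names: Bb, F, Db, Gb. These stack in thirds as Gb–Bb–Db–F — a Gb major seventh chord.
With the third (Bb) in the bass, the chord is in first inversion (figured bass 6/5).

Gb major seventh, first inversion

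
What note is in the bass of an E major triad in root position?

E

In root position the root is lowest. For E major (E–G#–B) that is E.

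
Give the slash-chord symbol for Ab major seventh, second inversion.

Abmaj7/Eb

Second inversion of Ab major seventh has the fifth (Eb) in the bass. As a slash chord: Abmaj7/Eb.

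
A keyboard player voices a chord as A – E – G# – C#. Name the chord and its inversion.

A major seventh, root position

The distinct note names are A, E, G#, C#. Stacked in thirds they read A–C#–E–G#, which is a major seventh chord on A.
With the root (A) in the bass, the chord is in root position (figured bass 7).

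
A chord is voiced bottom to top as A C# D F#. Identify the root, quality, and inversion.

The pitch classes A, C#, D, F# arrange in thirds as D–F#–A–C#: a D major seventh chord.
A is the fifth of D major seventh; fifth in the bass means second inversion (figured bass 4/3).

D major seventh, second inversion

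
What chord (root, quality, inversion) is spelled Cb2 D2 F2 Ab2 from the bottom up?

D diminished seventh, third inversion

The pitch classes Cb, D, F, Ab arrange in thirds as D–F–Ab–Cb: a D diminished seventh chord.
With the seventh (Cb) in the bass, the chord is in third inversion (figured bass 4/2).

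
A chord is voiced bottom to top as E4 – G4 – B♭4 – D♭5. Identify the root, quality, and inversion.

E diminished seventh, root position

The distinct note names are E, G, Bb, Db. Stacked in thirds they read E–G–Bb–Db, which is a diminished seventh chord on E.
E is the root of E diminished seventh; root in the bass means root position (figured bass 7).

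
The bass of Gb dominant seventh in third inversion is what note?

Gb dominant seventh is Gb–Bb–Db–Fb. Third inversion places the seventh in the bass: Fb.

Fb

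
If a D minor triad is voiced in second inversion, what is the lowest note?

D minor is D–F–A. Second inversion places the fifth in the bass: A.

A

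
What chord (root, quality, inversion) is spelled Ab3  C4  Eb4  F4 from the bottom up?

F minor seventh, first inversion

Reducing to letter names: Ab, C, Eb, F. These stack in thirds as F–Ab–C–Eb — an F minor seventh chord.
Ab is the third of F minor seventh; third in the bass means first inversion (figured bass 6/5).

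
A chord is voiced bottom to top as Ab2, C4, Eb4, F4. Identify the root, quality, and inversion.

F minor seventh, first inversion

Reducing to letter names: Ab, C, Eb, F. These stack in thirds as F–Ab–C–Eb — an F minor seventh chord.
The lowest note is Ab, the third of the chord, so this is first inversion (figured bass 6/5).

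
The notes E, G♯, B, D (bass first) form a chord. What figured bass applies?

The notes E, G#, B, D stack in thirds as E–G#–B–D — an E dominant seventh chord. The bass E is the root, so this is root position: figured 7.

7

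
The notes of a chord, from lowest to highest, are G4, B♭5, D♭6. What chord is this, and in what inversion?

Reducing to letter names: G, Bb, Db. These stack in thirds as G–Bb–Db — a G diminished triad.
G is the root of G diminished; root in the bass means root position (figured bass 5/3).

G diminished, root position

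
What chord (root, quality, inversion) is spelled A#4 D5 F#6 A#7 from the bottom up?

D augmented, second inversion

The pitch classes A#, D, F# arrange in thirds as D–F#–A#: a D augmented triad.
With the fifth (A#) in the bass, the chord is in second inversion (figured bass 6/4).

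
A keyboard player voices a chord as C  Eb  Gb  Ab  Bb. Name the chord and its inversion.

Ab dominant ninth, first inversion

The distinct note names are C, Eb, Gb, Ab, Bb. Stacked in thirds they read Ab–C–Eb–Gb–Bb, which is a dominant ninth chord on Ab.
The lowest note is C, the third of the chord, so this is first inversion.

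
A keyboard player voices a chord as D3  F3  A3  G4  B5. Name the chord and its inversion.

G dominant ninth, second inversion

Reducing to letter names: D, F, A, G, B. These stack in thirds as G–B–D–F–A — a G dominant ninth chord.
The lowest note is D, the fifth of the chord, so this is second inversion.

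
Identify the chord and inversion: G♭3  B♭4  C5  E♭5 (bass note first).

C half-diminished seventh, second inversion

The pitch classes Gb, Bb, C, Eb arrange in thirds as C–Eb–Gb–Bb: a C half-diminished seventh chord.
Gb is the fifth of C half-diminished seventh; fifth in the bass means second inversion (figured bass 4/3).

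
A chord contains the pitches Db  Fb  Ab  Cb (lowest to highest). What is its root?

Reordering Db, Fb, Ab, Cb into stacked thirds gives Db–Fb–Ab–Cb; the bottom of that stack, Db, is the root.

Db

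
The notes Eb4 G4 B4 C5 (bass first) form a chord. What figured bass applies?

6/5

The notes Eb, G, B, C stack in thirds as C–Eb–G–B — a C minor-major seventh chord. The bass Eb is the third, so this is first inversion: figured 6/5.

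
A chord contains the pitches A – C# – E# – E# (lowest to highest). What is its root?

The distinct letter names are A, C#, E#. Arranged as a stack of thirds they read A–C#–E#, so A is the root (an A augmented triad).

A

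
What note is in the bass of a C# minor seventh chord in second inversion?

G#

C# minor seventh is C#–E–G#–B. Second inversion places the fifth in the bass: G#.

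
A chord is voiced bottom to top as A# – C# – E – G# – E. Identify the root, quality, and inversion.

A# half-diminished seventh, root position

Reducing to letter names: A#, C#, E, G#. These stack in thirds as A#–C#–E–G# — an A# half-diminished seventh chord.
With the root (A#) in the bass, the chord is in root position (figured bass 7).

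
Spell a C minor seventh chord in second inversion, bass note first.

G, Bb, C, Eb

Spelling C minor seventh: C–Eb–G–Bb. In second inversion the fifth is bass, giving G, Bb, C, Eb from the bottom.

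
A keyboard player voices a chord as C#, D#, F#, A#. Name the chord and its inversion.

D# minor seventh, third inversion

The distinct note names are C#, D#, F#, A#. Stacked in thirds they read D#–F#–A#–C#, which is a minor seventh chord on D#.
The lowest note is C#, the seventh of the chord, so this is third inversion (figured bass 4/2).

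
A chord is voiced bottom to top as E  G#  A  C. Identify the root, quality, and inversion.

A minor-major seventh, second inversion

The pitch classes E, G#, A, C arrange in thirds as A–C–E–G#: an A minor-major seventh chord.
With the fifth (E) in the bass, the chord is in second inversion (figured bass 4/3).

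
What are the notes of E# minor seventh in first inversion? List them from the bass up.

The chord tones are E#–G#–B#–D#. With the third (G#) lowest for first inversion: G#, B#, D#, E#.

G#, B#, D#, E#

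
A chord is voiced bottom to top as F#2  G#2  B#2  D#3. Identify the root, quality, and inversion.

The distinct note names are F#, G#, B#, D#. Stacked in thirds they read G#–B#–D#–F#, which is a dominant seventh chord on G#.
F# is the seventh of G# dominant seventh; seventh in the bass means third inversion (figured bass 4/2).

G# dominant seventh, third inversion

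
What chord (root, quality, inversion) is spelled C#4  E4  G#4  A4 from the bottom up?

Reducing to letter names: C#, E, G#, A. These stack in thirds as A–C#–E–G# — an A major seventh chord.
C# is the third of A major seventh; third in the bass means first inversion (figured bass 6/5).

A major seventh, first inversion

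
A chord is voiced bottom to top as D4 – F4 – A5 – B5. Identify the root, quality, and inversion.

Reducing to letter names: D, F, A, B. These stack in thirds as B–D–F–A — a B half-diminished seventh chord.
D is the third of B half-diminished seventh; third in the bass means first inversion (figured bass 6/5).

B half-diminished seventh, first inversion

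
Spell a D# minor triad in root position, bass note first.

D#, F#, A#

The chord tones are D#–F#–A#. With the root (D#) lowest for root position: D#, F#, A#.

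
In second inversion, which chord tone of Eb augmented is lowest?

B

In second inversion the fifth is lowest. For Eb augmented (Eb–G–B) that is B.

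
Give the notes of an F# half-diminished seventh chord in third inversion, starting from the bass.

The chord tones are F#–A–C–E. With the seventh (E) lowest for third inversion: E, F#, A, C.

E, F#, A, C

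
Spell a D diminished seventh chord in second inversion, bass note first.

Ab, Cb, D, F

The chord tones are D–F–Ab–Cb. With the fifth (Ab) lowest for second inversion: Ab, Cb, D, F.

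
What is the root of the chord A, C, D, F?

A, C, D, F are the tones of a D minor seventh chord (D–F–A–C), making D the root.

D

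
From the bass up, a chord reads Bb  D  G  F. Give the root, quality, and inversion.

G minor seventh, first inversion

Reducing to letter names: Bb, D, G, F. These stack in thirds as G–Bb–D–F — a G minor seventh chord.
Bb is the third of G minor seventh; third in the bass means first inversion (figured bass 6/5).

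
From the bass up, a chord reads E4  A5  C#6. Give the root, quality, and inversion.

A major, second inversion

Reducing to letter names: E, A, C#. These stack in thirds as A–C#–E — an A major triad.
With the fifth (E) in the bass, the chord is in second inversion (figured bass 6/4).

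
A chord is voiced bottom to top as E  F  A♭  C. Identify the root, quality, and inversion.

F minor-major seventh, third inversion

Reducing to letter names: E, F, Ab, C. These stack in thirds as F–Ab–C–E — an F minor-major seventh chord.
The lowest note is E, the seventh of the chord, so this is third inversion (figured bass 4/2).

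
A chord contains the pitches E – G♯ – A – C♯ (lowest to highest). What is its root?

The distinct letter names are E, G#, A, C#. Arranged as a stack of thirds they read A–C#–E–G#, so A is the root (an A major seventh chord).

A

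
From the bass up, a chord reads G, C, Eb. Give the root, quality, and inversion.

The distinct note names are G, C, Eb. Stacked in thirds they read C–Eb–G, which is a minor triad on C.
With the fifth (G) in the bass, the chord is in second inversion (figured bass 6/4).

C minor, second inversion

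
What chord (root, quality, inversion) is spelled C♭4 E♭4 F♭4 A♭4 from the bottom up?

The pitch classes Cb, Eb, Fb, Ab arrange in thirds as Fb–Ab–Cb–Eb: an Fb major seventh chord.
The lowest note is Cb, the fifth of the chord, so this is second inversion (figured bass 4/3).

Fb major seventh, second inversion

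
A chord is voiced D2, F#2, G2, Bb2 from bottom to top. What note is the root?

The distinct letter names are D, F#, G, Bb. Arranged as a stack of thirds they read G–Bb–D–F#, so G is the root (a G minor-major seventh chord).

G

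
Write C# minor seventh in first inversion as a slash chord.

C#m7/E

First inversion of C# minor seventh has the third (E) in the bass. As a slash chord: C#m7/E.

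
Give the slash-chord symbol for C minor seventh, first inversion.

First inversion of C minor seventh has the third (Eb) in the bass. As a slash chord: Cm7/Eb.

Cm7/Eb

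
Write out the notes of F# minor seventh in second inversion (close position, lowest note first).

F# minor seventh is F#–A–C#–E. Second inversion puts the fifth (C#) in the bass, with the remaining tones above: C#, E, F#, A.

C#, E, F#, A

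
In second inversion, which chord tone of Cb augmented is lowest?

G

In second inversion the fifth is lowest. For Cb augmented (Cb–Eb–G) that is G.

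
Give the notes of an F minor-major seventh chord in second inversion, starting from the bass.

Spelling F minor-major seventh: F–Ab–C–E. In second inversion the fifth is bass, giving C, E, F, Ab from the bottom.

C, E, F, Ab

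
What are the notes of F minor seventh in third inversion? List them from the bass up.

Spelling F minor seventh: F–Ab–C–Eb. In third inversion the seventh is bass, giving Eb, F, Ab, C from the bottom.

Eb, F, Ab, C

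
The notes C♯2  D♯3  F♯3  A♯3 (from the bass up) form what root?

D#

C#, D#, F#, A# are the tones of a D# minor seventh chord (D#–F#–A#–C#), making D# the root.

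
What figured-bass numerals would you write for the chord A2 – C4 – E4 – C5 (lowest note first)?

The notes A, C, E stack in thirds as A–C–E — an A minor triad. The bass A is the root, so this is root position: figured 5/3.

5/3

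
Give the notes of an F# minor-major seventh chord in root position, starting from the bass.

F#, A, C#, E#

Spelling F# minor-major seventh: F#–A–C#–E#. In root position the root is bass, giving F#, A, C#, E# from the bottom.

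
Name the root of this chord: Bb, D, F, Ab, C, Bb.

Bb

The distinct letter names are Bb, D, F, Ab, C. Arranged as a stack of thirds they read Bb–D–F–Ab–C, so Bb is the root (a Bb dominant ninth chord).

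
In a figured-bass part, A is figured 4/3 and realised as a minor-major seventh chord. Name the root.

The figures 4/3 mean the fifth of the chord is in the bass. If A is the fifth of a minor-major seventh chord, the root is D (chord tones D–F–A–C#).

D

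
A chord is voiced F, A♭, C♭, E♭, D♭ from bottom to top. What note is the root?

F, Ab, Cb, Eb, Db are the tones of a Db dominant ninth chord (Db–F–Ab–Cb–Eb), making Db the root.

Db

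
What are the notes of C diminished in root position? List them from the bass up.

The chord tones are C–Eb–Gb. With the root (C) lowest for root position: C, Eb, Gb.

C, Eb, Gb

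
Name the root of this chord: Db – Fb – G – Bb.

The distinct letter names are Db, Fb, G, Bb. Arranged as a stack of thirds they read G–Bb–Db–Fb, so G is the root (a G diminished seventh chord).

G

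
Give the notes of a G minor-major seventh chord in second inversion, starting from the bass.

D, F#, G, Bb

Spelling G minor-major seventh: G–Bb–D–F#. In second inversion the fifth is bass, giving D, F#, G, Bb from the bottom.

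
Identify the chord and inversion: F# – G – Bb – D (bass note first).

Reducing to letter names: F#, G, Bb, D. These stack in thirds as G–Bb–D–F# — a G minor-major seventh chord.
F# is the seventh of G minor-major seventh; seventh in the bass means third inversion (figured bass 4/2).

G minor-major seventh, third inversion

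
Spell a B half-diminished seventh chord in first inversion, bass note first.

B half-diminished seventh is B–D–F–A. First inversion puts the third (D) in the bass, with the remaining tones above: D, F, A, B.

D, F, A, B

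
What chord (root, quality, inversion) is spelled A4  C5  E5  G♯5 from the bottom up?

A minor-major seventh, root position

The distinct note names are A, C, E, G#. Stacked in thirds they read A–C–E–G#, which is a minor-major seventh chord on A.
With the root (A) in the bass, the chord is in root position (figured bass 7).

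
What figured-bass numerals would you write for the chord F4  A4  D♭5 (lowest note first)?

6

The notes F, A, Db stack in thirds as Db–F–A — a Db augmented triad. The bass F is the third, so this is first inversion: figured 6.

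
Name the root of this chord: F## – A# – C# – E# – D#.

F##, A#, C#, E#, D# are the tones of a D# dominant ninth chord (D#–F##–A#–C#–E#), making D# the root.

D#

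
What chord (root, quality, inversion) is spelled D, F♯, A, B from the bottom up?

Reducing to letter names: D, F#, A, B. These stack in thirds as B–D–F#–A — a B minor seventh chord.
D is the third of B minor seventh; third in the bass means first inversion (figured bass 6/5).

B minor seventh, first inversion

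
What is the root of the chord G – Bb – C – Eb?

G, Bb, C, Eb are the tones of a C minor seventh chord (C–Eb–G–Bb), making C the root.

C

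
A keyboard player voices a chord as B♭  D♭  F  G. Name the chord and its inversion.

G half-diminished seventh, first inversion

The pitch classes Bb, Db, F, G arrange in thirds as G–Bb–Db–F: a G half-diminished seventh chord.
Bb is the third of G half-diminished seventh; third in the bass means first inversion (figured bass 6/5).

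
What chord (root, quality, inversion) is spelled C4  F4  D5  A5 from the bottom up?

D minor seventh, third inversion

Reducing to letter names: C, F, D, A. These stack in thirds as D–F–A–C — a D minor seventh chord.
The lowest note is C, the seventh of the chord, so this is third inversion (figured bass 4/2).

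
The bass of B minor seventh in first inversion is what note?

The third of B minor seventh (B–D–F#–A) is D; that is the bass in first inversion.

D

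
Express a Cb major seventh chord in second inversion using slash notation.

Cbmaj7/Gb

Second inversion of Cb major seventh has the fifth (Gb) in the bass. As a slash chord: Cbmaj7/Gb.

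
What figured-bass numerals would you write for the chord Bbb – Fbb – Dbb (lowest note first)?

The notes Bbb, Fbb, Dbb stack in thirds as Bbb–Dbb–Fbb — a Bbb diminished triad. The bass Bbb is the root, so this is root position: figured 5/3.

5/3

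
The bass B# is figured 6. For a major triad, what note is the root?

G#

The figures 6 mean the third of the chord is in the bass. If B# is the third of a major triad, the root is G# (chord tones G#–B#–D#).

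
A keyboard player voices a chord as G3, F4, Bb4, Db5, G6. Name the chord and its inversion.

G half-diminished seventh, root position

The distinct note names are G, F, Bb, Db. Stacked in thirds they read G–Bb–Db–F, which is a half-diminished seventh chord on G.
The lowest note is G, the root of the chord, so this is root position (figured bass 7).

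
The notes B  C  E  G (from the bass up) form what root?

C

The distinct letter names are B, C, E, G. Arranged as a stack of thirds they read C–E–G–B, so C is the root (a C major seventh chord).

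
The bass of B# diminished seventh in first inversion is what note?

D#

The third of B# diminished seventh (B#–D#–F#–A) is D#; that is the bass in first inversion.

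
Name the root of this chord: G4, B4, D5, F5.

The distinct letter names are G, B, D, F. Arranged as a stack of thirds they read G–B–D–F, so G is the root (a G dominant seventh chord).

G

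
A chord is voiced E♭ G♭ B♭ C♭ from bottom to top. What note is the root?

The distinct letter names are Eb, Gb, Bb, Cb. Arranged as a stack of thirds they read Cb–Eb–Gb–Bb, so Cb is the root (a Cb major seventh chord).

Cb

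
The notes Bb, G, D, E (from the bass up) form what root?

E

Bb, G, D, E are the tones of an E half-diminished seventh chord (E–G–Bb–D), making E the root.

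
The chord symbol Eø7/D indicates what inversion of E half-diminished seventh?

Eø7/D means E half-diminished seventh with D in the bass. D is the seventh of E half-diminished seventh (E–G–Bb–D), so this is third inversion.

third inversion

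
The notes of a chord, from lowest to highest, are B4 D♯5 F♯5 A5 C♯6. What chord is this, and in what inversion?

The pitch classes B, D#, F#, A, C# arrange in thirds as B–D#–F#–A–C#: a B dominant ninth chord.
With the root (B) in the bass, the chord is in root position.

B dominant ninth, root position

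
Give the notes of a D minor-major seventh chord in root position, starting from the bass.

D, F, A, C#

D minor-major seventh is D–F–A–C#. Root position puts the root (D) in the bass, with the remaining tones above: D, F, A, C#.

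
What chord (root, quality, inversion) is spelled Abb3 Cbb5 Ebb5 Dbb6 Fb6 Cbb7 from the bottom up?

Dbb dominant ninth, second inversion

The distinct note names are Abb, Cbb, Ebb, Dbb, Fb. Stacked in thirds they read Dbb–Fb–Abb–Cbb–Ebb, which is a dominant ninth chord on Dbb.
With the fifth (Abb) in the bass, the chord is in second inversion.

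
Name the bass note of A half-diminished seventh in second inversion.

The fifth of A half-diminished seventh (A–C–Eb–G) is Eb; that is the bass in second inversion.

Eb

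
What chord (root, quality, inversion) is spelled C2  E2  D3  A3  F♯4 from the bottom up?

D dominant ninth, third inversion

The pitch classes C, E, D, A, F# arrange in thirds as D–F#–A–C–E: a D dominant ninth chord.
C is the seventh of D dominant ninth; seventh in the bass means third inversion.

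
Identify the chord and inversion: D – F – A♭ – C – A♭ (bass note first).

The pitch classes D, F, Ab, C arrange in thirds as D–F–Ab–C: a D half-diminished seventh chord.
D is the root of D half-diminished seventh; root in the bass means root position (figured bass 7).

D half-diminished seventh, root position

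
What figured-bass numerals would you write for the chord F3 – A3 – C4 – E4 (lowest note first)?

7

The notes F, A, C, E stack in thirds as F–A–C–E — an F major seventh chord. The bass F is the root, so this is root position: figured 7.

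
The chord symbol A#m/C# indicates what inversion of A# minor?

A#m/C# means A# minor with C# in the bass. C# is the third of A# minor (A#–C#–E#), so this is first inversion.

first inversion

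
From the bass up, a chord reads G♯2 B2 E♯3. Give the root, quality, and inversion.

E# diminished, first inversion

The distinct note names are G#, B, E#. Stacked in thirds they read E#–G#–B, which is a diminished triad on E#.
With the third (G#) in the bass, the chord is in first inversion (figured bass 6).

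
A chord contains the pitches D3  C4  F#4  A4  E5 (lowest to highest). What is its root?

Reordering D, C, F#, A, E into stacked thirds gives D–F#–A–C–E; the bottom of that stack, D, is the root.

D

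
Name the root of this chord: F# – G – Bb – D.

G

Reordering F#, G, Bb, D into stacked thirds gives G–Bb–D–F#; the bottom of that stack, G, is the root.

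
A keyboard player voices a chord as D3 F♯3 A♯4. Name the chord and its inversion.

The pitch classes D, F#, A# arrange in thirds as D–F#–A#: a D augmented triad.
The lowest note is D, the root of the chord, so this is root position (figured bass 5/3).

D augmented, root position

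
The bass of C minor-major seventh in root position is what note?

In root position the root is lowest. For C minor-major seventh (C–Eb–G–B) that is C.

C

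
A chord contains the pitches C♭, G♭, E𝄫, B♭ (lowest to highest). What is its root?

The distinct letter names are Cb, Gb, Ebb, Bb. Arranged as a stack of thirds they read Cb–Ebb–Gb–Bb, so Cb is the root (a Cb minor-major seventh chord).

Cb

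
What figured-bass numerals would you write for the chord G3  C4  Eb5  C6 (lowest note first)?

6/4

The notes G, C, Eb stack in thirds as C–Eb–G — a C minor triad. The bass G is the fifth, so this is second inversion: figured 6/4.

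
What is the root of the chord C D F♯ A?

C, D, F#, A are the tones of a D dominant seventh chord (D–F#–A–C), making D the root.

D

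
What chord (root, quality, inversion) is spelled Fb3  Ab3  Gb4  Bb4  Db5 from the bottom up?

Gb dominant ninth, third inversion

Reducing to letter names: Fb, Ab, Gb, Bb, Db. These stack in thirds as Gb–Bb–Db–Fb–Ab — a Gb dominant ninth chord.
The lowest note is Fb, the seventh of the chord, so this is third inversion.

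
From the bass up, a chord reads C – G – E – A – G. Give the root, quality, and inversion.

The distinct note names are C, G, E, A. Stacked in thirds they read A–C–E–G, which is a minor seventh chord on A.
C is the third of A minor seventh; third in the bass means first inversion (figured bass 6/5).

A minor seventh, first inversion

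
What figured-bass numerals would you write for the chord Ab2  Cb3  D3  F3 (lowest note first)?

4/3

The notes Ab, Cb, D, F stack in thirds as D–F–Ab–Cb — a D diminished seventh chord. The bass Ab is the fifth, so this is second inversion: figured 4/3.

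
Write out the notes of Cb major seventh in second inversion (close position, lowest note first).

Cb major seventh is Cb–Eb–Gb–Bb. Second inversion puts the fifth (Gb) in the bass, with the remaining tones above: Gb, Bb, Cb, Eb.

Gb, Bb, Cb, Eb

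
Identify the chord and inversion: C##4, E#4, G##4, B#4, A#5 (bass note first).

The distinct note names are C##, E#, G##, B#, A#. Stacked in thirds they read A#–C##–E#–G##–B#, which is a major ninth chord on A#.
C## is the third of A# major ninth; third in the bass means first inversion.

A# major ninth, first inversion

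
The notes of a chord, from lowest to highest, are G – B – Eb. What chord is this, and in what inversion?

Eb augmented, first inversion

Reducing to letter names: G, B, Eb. These stack in thirds as Eb–G–B — an Eb augmented triad.
G is the third of Eb augmented; third in the bass means first inversion (figured bass 6).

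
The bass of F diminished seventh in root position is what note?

In root position the root is lowest. For F diminished seventh (F–Ab–Cb–Ebb) that is F.

F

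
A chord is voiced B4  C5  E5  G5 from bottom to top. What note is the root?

Reordering B, C, E, G into stacked thirds gives C–E–G–B; the bottom of that stack, C, is the root.

C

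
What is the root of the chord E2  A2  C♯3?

Reordering E, A, C# into stacked thirds gives A–C#–E; the bottom of that stack, A, is the root.

A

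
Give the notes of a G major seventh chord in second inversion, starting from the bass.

The chord tones are G–B–D–F#. With the fifth (D) lowest for second inversion: D, F#, G, B.

D, F#, G, B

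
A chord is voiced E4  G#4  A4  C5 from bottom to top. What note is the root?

E, G#, A, C are the tones of an A minor-major seventh chord (A–C–E–G#), making A the root.

A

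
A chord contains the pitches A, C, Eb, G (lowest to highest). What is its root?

Reordering A, C, Eb, G into stacked thirds gives A–C–Eb–G; the bottom of that stack, A, is the root.

A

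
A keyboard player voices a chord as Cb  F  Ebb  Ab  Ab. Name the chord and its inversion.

The pitch classes Cb, F, Ebb, Ab arrange in thirds as F–Ab–Cb–Ebb: an F diminished seventh chord.
With the fifth (Cb) in the bass, the chord is in second inversion (figured bass 4/3).

F diminished seventh, second inversion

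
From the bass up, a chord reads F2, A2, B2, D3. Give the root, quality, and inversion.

B half-diminished seventh, second inversion

Reducing to letter names: F, A, B, D. These stack in thirds as B–D–F–A — a B half-diminished seventh chord.
The lowest note is F, the fifth of the chord, so this is second inversion (figured bass 4/3).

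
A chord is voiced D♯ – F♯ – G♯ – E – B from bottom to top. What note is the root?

E

The distinct letter names are D#, F#, G#, E, B. Arranged as a stack of thirds they read E–G#–B–D#–F#, so E is the root (an E major ninth chord).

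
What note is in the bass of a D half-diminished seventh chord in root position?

D

D half-diminished seventh is D–F–Ab–C. Root position places the root in the bass: D.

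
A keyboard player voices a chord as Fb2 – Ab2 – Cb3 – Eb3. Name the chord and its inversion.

Fb major seventh, root position

Reducing to letter names: Fb, Ab, Cb, Eb. These stack in thirds as Fb–Ab–Cb–Eb — an Fb major seventh chord.
Fb is the root of Fb major seventh; root in the bass means root position (figured bass 7).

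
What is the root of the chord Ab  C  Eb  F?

Reordering Ab, C, Eb, F into stacked thirds gives F–Ab–C–Eb; the bottom of that stack, F, is the root.

F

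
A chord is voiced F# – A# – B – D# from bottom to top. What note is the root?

B

F#, A#, B, D# are the tones of a B major seventh chord (B–D#–F#–A#), making B the root.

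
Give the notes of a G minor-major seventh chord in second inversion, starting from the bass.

D, F#, G, Bb

The chord tones are G–Bb–D–F#. With the fifth (D) lowest for second inversion: D, F#, G, Bb.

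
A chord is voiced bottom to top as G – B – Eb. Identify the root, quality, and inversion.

Reducing to letter names: G, B, Eb. These stack in thirds as Eb–G–B — an Eb augmented triad.
With the third (G) in the bass, the chord is in first inversion (figured bass 6).

Eb augmented, first inversion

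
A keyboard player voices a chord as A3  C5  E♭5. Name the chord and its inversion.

A diminished, root position

The pitch classes A, C, Eb arrange in thirds as A–C–Eb: an A diminished triad.
With the root (A) in the bass, the chord is in root position (figured bass 5/3).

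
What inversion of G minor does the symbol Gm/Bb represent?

first inversion

Gm/Bb means G minor with Bb in the bass. Bb is the third of G minor (G–Bb–D), so this is first inversion.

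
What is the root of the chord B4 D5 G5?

G

B, D, G are the tones of a G major triad (G–B–D), making G the root.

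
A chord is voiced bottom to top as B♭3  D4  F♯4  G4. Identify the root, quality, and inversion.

The pitch classes Bb, D, F#, G arrange in thirds as G–Bb–D–F#: a G minor-major seventh chord.
With the third (Bb) in the bass, the chord is in first inversion (figured bass 6/5).

G minor-major seventh, first inversion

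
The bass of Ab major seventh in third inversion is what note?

G

In third inversion the seventh is lowest. For Ab major seventh (Ab–C–Eb–G) that is G.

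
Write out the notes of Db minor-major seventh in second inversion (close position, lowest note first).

The chord tones are Db–Fb–Ab–C. With the fifth (Ab) lowest for second inversion: Ab, C, Db, Fb.

Ab, C, Db, Fb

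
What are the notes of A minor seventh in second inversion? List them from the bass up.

E, G, A, C

A minor seventh is A–C–E–G. Second inversion puts the fifth (E) in the bass, with the remaining tones above: E, G, A, C.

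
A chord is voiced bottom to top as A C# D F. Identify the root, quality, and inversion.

The pitch classes A, C#, D, F arrange in thirds as D–F–A–C#: a D minor-major seventh chord.
The lowest note is A, the fifth of the chord, so this is second inversion (figured bass 4/3).

D minor-major seventh, second inversion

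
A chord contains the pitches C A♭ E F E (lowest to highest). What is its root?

F

C, Ab, E, F are the tones of an F minor-major seventh chord (F–Ab–C–E), making F the root.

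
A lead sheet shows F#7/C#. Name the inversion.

second inversion

F#7/C# means F# dominant seventh with C# in the bass. C# is the fifth of F# dominant seventh (F#–A#–C#–E), so this is second inversion.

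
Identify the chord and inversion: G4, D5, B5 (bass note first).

G major, root position

The pitch classes G, D, B arrange in thirds as G–B–D: a G major triad.
G is the root of G major; root in the bass means root position (figured bass 5/3).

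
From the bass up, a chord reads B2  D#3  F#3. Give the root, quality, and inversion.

B major, root position

The distinct note names are B, D#, F#. Stacked in thirds they read B–D#–F#, which is a major triad on B.
The lowest note is B, the root of the chord, so this is root position (figured bass 5/3).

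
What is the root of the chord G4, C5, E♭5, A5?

A

The distinct letter names are G, C, Eb, A. Arranged as a stack of thirds they read A–C–Eb–G, so A is the root (an A half-diminished seventh chord).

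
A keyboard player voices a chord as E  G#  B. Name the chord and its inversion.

The distinct note names are E, G#, B. Stacked in thirds they read E–G#–B, which is a major triad on E.
E is the root of E major; root in the bass means root position (figured bass 5/3).

E major, root position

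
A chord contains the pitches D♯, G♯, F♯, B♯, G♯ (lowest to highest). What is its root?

G#

Reordering D#, G#, F#, B# into stacked thirds gives G#–B#–D#–F#; the bottom of that stack, G#, is the root.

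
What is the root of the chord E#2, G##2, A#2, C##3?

A#

E#, G##, A#, C## are the tones of an A# major seventh chord (A#–C##–E#–G##), making A# the root.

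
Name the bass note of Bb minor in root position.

The root of Bb minor (Bb–Db–F) is Bb; that is the bass in root position.

Bb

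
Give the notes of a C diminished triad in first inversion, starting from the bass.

Eb, Gb, C

The chord tones are C–Eb–Gb. With the third (Eb) lowest for first inversion: Eb, Gb, C.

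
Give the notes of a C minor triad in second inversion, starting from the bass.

Spelling C minor: C–Eb–G. In second inversion the fifth is bass, giving G, C, Eb from the bottom.

G, C, Eb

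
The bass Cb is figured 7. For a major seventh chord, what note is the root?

Cb

The figures 7 mean the root of the chord is in the bass. If Cb is the root of a major seventh chord, the root is Cb (chord tones Cb–Eb–Gb–Bb).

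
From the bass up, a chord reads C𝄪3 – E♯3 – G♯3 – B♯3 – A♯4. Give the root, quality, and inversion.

Reducing to letter names: C##, E#, G#, B#, A#. These stack in thirds as A#–C##–E#–G#–B# — an A# dominant ninth chord.
With the third (C##) in the bass, the chord is in first inversion.

A# dominant ninth, first inversion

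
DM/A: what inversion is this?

DM/A means D major with A in the bass. A is the fifth of D major (D–F#–A), so this is second inversion.

second inversion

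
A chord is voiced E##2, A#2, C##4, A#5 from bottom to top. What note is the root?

The distinct letter names are E##, A#, C##. Arranged as a stack of thirds they read A#–C##–E##, so A# is the root (an A# augmented triad).

A#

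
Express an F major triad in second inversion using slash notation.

F/C

Second inversion of F major has the fifth (C) in the bass. As a slash chord: F/C.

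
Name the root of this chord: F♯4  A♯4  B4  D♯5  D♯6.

B

The distinct letter names are F#, A#, B, D#. Arranged as a stack of thirds they read B–D#–F#–A#, so B is the root (a B major seventh chord).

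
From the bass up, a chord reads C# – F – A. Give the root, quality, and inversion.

F augmented, second inversion

The pitch classes C#, F, A arrange in thirds as F–A–C#: an F augmented triad.
C# is the fifth of F augmented; fifth in the bass means second inversion (figured bass 6/4).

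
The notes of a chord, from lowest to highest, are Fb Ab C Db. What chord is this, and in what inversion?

Db minor-major seventh, first inversion

The pitch classes Fb, Ab, C, Db arrange in thirds as Db–Fb–Ab–C: a Db minor-major seventh chord.
With the third (Fb) in the bass, the chord is in first inversion (figured bass 6/5).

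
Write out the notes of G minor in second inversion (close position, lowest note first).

Spelling G minor: G–Bb–D. In second inversion the fifth is bass, giving D, G, Bb from the bottom.

D, G, Bb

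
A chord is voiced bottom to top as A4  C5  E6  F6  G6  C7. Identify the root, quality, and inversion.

F major ninth, first inversion

Reducing to letter names: A, C, E, F, G. These stack in thirds as F–A–C–E–G — an F major ninth chord.
A is the third of F major ninth; third in the bass means first inversion.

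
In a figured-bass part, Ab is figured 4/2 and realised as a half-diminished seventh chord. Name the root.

Bb

The figures 4/2 mean the seventh of the chord is in the bass. If Ab is the seventh of a half-diminished seventh chord, the root is Bb (chord tones Bb–Db–Fb–Ab).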